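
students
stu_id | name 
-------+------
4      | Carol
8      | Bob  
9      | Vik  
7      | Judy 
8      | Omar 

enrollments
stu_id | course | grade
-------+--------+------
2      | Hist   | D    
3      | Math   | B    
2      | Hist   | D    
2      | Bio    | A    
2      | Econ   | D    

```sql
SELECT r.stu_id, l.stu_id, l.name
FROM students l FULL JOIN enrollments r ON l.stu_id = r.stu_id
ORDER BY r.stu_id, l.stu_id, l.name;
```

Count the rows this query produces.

10

FULL OUTER JOIN keeps every row from both sides; unmatched rows get NULL for the other side's columns.
Matching on l.stu_id = r.stu_id.
- l (stu_id=4) has no partner → padded with NULL.
- l (stu_id=8) has no partner → padded with NULL.
- l (stu_id=9) has no partner → padded with NULL.
- l (stu_id=7) has no partner → padded with NULL.
- l (stu_id=8) has no partner → padded with NULL.
- 5 row(s) from r found no l partner → padded with NULL.
Total: 0 matched + 10 padded = 10 rows.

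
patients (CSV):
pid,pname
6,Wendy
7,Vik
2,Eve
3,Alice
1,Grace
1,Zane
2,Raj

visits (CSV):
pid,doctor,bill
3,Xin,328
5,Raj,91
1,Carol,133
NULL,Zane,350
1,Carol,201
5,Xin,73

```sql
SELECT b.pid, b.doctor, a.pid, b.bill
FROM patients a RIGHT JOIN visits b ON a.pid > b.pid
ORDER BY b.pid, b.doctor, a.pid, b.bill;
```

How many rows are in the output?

RIGHT JOIN keeps every row from `visits`; unmatched rows get NULL for `patients`'s columns.
Matching on a.pid > b.pid. A NULL in a compared column never satisfies the condition.
Matched pairs: 16; unmatched b rows kept: 1.
Total: 16 matched + 1 padded = 17 rows.

17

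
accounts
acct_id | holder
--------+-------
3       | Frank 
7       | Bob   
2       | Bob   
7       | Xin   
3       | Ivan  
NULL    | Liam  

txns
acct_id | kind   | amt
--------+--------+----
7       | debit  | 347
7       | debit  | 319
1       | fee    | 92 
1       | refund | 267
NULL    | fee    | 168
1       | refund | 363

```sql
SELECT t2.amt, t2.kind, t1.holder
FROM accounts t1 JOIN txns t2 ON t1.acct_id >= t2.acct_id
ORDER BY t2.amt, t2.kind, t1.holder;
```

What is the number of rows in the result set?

INNER JOIN keeps only pairs where the ON condition holds.
Matching on t1.acct_id >= t2.acct_id. A NULL in a compared column never satisfies the condition.
Matched pairs: 19.
Total: 19 rows.

19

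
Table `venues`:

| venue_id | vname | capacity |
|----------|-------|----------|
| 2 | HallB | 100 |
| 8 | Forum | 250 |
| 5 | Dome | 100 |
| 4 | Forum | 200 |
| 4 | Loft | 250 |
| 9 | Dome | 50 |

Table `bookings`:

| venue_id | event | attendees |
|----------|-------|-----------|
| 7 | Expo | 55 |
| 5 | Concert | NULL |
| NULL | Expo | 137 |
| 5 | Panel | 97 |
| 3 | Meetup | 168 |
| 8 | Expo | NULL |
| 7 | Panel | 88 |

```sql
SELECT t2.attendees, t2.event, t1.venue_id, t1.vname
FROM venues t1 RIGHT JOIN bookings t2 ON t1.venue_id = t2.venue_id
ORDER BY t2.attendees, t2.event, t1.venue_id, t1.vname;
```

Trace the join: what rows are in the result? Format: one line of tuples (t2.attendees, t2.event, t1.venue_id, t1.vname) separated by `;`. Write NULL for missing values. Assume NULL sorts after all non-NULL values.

(55, Expo, NULL, NULL); (88, Panel, NULL, NULL); (97, Panel, 5, Dome); (137, Expo, NULL, NULL); (168, Meetup, NULL, NULL); (NULL, Concert, 5, Dome); (NULL, Expo, 8, Forum)

RIGHT JOIN keeps every row from `bookings`; unmatched rows get NULL for `venues`'s columns.
Matching on t1.venue_id = t2.venue_id. A NULL in a compared column never satisfies the condition.
- t1[0] venue_id=2 → no match.
- t1[1] venue_id=8 → 1 match(es) in t2 → 1 row(s).
- t1[2] venue_id=5 → 2 match(es) in t2 → 2 row(s).
- t1[3] venue_id=4 → no match.
- t1[4] venue_id=4 → no match.
- t1[5] venue_id=9 → no match.
- plus 4 unmatched t2 row(s), each kept with NULL t1 columns.
After projecting and ordering:
t2.attendees | t2.event | t1.venue_id | t1.vname
55 | Expo | NULL | NULL
88 | Panel | NULL | NULL
97 | Panel | 5 | Dome
137 | Expo | NULL | NULL
168 | Meetup | NULL | NULL
NULL | Concert | 5 | Dome
NULL | Expo | 8 | Forum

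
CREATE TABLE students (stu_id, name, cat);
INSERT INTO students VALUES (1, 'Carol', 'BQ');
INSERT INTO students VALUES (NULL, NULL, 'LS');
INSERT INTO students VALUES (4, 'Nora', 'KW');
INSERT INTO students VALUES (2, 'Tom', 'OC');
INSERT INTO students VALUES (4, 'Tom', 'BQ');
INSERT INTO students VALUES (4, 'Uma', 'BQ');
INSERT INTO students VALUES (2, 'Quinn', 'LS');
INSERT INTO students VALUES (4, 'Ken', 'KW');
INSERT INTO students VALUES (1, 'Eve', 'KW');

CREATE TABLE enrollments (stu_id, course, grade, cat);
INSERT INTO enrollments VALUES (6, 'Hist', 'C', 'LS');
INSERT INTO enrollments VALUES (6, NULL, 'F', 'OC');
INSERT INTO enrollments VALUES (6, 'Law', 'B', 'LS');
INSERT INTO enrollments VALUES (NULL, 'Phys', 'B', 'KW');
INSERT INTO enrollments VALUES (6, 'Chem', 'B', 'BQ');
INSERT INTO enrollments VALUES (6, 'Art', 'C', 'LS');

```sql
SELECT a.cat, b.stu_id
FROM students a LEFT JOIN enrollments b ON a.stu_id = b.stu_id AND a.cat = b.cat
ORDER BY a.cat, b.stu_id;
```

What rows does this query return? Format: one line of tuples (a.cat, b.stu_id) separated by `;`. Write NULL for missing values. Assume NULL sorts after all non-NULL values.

(BQ, NULL); (BQ, NULL); (BQ, NULL); (KW, NULL); (KW, NULL); (KW, NULL); (LS, NULL); (LS, NULL); (OC, NULL)

LEFT JOIN keeps every row from `students`; unmatched rows get NULL for `enrollments`'s columns.
Matching on a.stu_id = b.stu_id AND a.cat = b.cat. A NULL in a compared column never satisfies the condition.
- stu_id=1, cat=BQ: no b row matches, row kept with b columns NULL.
- stu_id=NULL, cat=LS: no b row matches, row kept with b columns NULL.
- stu_id=4, cat=KW: no b row matches, row kept with b columns NULL.
- stu_id=2, cat=OC: no b row matches, row kept with b columns NULL.
- stu_id=4, cat=BQ: no b row matches, row kept with b columns NULL.
- stu_id=4, cat=BQ: no b row matches, row kept with b columns NULL.
- stu_id=2, cat=LS: no b row matches, row kept with b columns NULL.
- stu_id=4, cat=KW: no b row matches, row kept with b columns NULL.
- stu_id=1, cat=KW: no b row matches, row kept with b columns NULL.
After projecting and ordering:
a.cat | b.stu_id
BQ | NULL
BQ | NULL
BQ | NULL
KW | NULL
KW | NULL
KW | NULL
LS | NULL
LS | NULL
OC | NULL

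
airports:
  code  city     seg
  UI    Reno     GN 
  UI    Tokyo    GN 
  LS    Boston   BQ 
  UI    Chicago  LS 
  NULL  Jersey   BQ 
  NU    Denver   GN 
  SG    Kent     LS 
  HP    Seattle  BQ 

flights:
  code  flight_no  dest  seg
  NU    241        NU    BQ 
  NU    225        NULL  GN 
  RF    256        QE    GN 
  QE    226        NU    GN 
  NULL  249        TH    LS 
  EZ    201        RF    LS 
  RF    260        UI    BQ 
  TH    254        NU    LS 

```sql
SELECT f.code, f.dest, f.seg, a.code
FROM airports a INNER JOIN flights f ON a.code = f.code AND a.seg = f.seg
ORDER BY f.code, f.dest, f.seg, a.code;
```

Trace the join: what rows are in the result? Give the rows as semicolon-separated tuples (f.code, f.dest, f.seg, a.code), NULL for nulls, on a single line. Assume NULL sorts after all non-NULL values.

(NU, NULL, GN, NU)

INNER JOIN keeps only pairs where the ON condition holds.
Matching on a.code = f.code AND a.seg = f.seg. A NULL in a compared column never satisfies the condition.
- a (code=UI, seg=GN) has no partner → excluded.
- a (code=UI, seg=GN) has no partner → excluded.
- a (code=LS, seg=BQ) has no partner → excluded.
- a (code=UI, seg=LS) has no partner → excluded.
- a (code=NULL, seg=BQ) has no partner → excluded.
- a (code=NU, seg=GN) pairs with 1 row(s) of f.
- a (code=SG, seg=LS) has no partner → excluded.
- a (code=HP, seg=BQ) has no partner → excluded.
After projecting and ordering:
f.code | f.dest | f.seg | a.code
NU | NULL | GN | NU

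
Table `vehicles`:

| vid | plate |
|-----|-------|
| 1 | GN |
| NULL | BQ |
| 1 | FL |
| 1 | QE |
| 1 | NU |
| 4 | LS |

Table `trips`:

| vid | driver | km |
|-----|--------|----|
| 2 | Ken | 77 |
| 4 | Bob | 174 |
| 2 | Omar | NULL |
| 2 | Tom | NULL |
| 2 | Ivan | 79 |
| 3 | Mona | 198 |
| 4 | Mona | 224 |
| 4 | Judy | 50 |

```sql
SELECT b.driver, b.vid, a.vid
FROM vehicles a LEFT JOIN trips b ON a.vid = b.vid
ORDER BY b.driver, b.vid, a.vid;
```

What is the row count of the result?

8

LEFT JOIN keeps every row from `vehicles`; unmatched rows get NULL for `trips`'s columns.
Matching on a.vid = b.vid. A NULL in a compared column never satisfies the condition.
- a row (vid=1): no match → kept, b columns NULL.
- a row (vid=NULL): no match → kept, b columns NULL.
- a row (vid=1): no match → kept, b columns NULL.
- a row (vid=1): no match → kept, b columns NULL.
- a row (vid=1): no match → kept, b columns NULL.
- a row (vid=4): matches 3 b row(s) → 3 output row(s).
Total: 3 matched + 5 padded = 8 rows.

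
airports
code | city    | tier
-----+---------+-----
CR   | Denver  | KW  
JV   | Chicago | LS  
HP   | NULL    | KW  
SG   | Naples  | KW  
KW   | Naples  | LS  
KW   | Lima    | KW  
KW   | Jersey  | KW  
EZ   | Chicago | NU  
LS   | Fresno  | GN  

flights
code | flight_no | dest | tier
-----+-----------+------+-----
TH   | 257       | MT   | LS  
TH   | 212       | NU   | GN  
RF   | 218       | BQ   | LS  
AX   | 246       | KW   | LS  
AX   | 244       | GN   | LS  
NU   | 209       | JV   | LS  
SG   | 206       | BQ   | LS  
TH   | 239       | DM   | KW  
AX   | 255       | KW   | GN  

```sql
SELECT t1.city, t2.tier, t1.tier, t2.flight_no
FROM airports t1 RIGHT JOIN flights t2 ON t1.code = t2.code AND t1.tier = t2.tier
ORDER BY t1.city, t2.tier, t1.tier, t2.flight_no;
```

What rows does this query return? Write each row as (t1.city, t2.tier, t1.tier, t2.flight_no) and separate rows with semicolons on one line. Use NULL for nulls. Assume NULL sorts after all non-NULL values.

(NULL, GN, NULL, 212); (NULL, GN, NULL, 255); (NULL, KW, NULL, 239); (NULL, LS, NULL, 206); (NULL, LS, NULL, 209); (NULL, LS, NULL, 218); (NULL, LS, NULL, 244); (NULL, LS, NULL, 246); (NULL, LS, NULL, 257)

RIGHT JOIN keeps every row from `flights`; unmatched rows get NULL for `airports`'s columns.
Matching on t1.code = t2.code AND t1.tier = t2.tier.
- t1 (code=CR, tier=KW) has no partner in t2.
- t1 (code=JV, tier=LS) has no partner in t2.
- t1 (code=HP, tier=KW) has no partner in t2.
- t1 (code=SG, tier=KW) has no partner in t2.
- t1 (code=KW, tier=LS) has no partner in t2.
- t1 (code=KW, tier=KW) has no partner in t2.
- t1 (code=KW, tier=KW) has no partner in t2.
- t1 (code=EZ, tier=NU) has no partner in t2.
- t1 (code=LS, tier=GN) has no partner in t2.
- 9 t2 row(s) had no t1 match → kept, t1 columns NULL.
After projecting and ordering:
t1.city | t2.tier | t1.tier | t2.flight_no
NULL | GN | NULL | 212
NULL | GN | NULL | 255
NULL | KW | NULL | 239
NULL | LS | NULL | 206
NULL | LS | NULL | 209
NULL | LS | NULL | 218
NULL | LS | NULL | 244
NULL | LS | NULL | 246
NULL | LS | NULL | 257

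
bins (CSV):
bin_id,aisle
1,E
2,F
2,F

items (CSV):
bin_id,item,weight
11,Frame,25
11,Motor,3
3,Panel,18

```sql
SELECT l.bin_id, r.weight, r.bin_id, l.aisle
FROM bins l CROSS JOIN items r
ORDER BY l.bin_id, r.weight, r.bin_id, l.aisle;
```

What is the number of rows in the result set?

CROSS JOIN pairs every row of `bins` with every row of `items`: 3 × 3 = 9 rows.

9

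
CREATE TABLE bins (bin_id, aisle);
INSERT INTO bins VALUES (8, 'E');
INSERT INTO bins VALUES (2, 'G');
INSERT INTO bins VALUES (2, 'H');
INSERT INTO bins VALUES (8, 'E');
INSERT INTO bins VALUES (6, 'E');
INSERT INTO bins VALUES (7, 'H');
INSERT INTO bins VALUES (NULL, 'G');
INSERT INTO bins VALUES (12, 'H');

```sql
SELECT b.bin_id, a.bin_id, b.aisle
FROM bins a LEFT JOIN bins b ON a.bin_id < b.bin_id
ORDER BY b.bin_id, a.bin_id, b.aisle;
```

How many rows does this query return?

LEFT JOIN keeps every row from `bins a`; unmatched rows get NULL for `bins b`'s columns.
Matching on a.bin_id < b.bin_id. A NULL in a compared column never satisfies the condition.
- a[0] bin_id=8 → 1 match(es) in b → 1 row(s).
- a[1] bin_id=2 → 5 match(es) in b → 5 row(s).
- a[2] bin_id=2 → 5 match(es) in b → 5 row(s).
- a[3] bin_id=8 → 1 match(es) in b → 1 row(s).
- a[4] bin_id=6 → 4 match(es) in b → 4 row(s).
- a[5] bin_id=7 → 3 match(es) in b → 3 row(s).
- a[6] bin_id=NULL → no match; kept with NULLs on the b side.
- a[7] bin_id=12 → no match; kept with NULLs on the b side.
Total: 19 matched + 2 padded = 21 rows.

21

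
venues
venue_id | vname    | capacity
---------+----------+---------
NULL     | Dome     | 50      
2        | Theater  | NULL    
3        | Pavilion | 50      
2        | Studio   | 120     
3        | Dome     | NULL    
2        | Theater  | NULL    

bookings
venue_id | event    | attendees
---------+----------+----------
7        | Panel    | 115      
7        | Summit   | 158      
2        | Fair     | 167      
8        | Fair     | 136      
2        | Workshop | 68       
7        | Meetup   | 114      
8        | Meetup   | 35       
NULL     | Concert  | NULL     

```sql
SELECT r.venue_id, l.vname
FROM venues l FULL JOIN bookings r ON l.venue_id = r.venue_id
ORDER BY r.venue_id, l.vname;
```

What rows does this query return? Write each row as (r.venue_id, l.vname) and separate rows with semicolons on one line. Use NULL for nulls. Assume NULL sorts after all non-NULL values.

FULL OUTER JOIN keeps every row from both sides; unmatched rows get NULL for the other side's columns.
Matching on l.venue_id = r.venue_id. A NULL in a compared column never satisfies the condition.
- l[0] venue_id=NULL → no match; kept with NULLs on the r side.
- l[1] venue_id=2 → 2 match(es) in r → 2 row(s).
- l[2] venue_id=3 → no match; kept with NULLs on the r side.
- l[3] venue_id=2 → 2 match(es) in r → 2 row(s).
- l[4] venue_id=3 → no match; kept with NULLs on the r side.
- l[5] venue_id=2 → 2 match(es) in r → 2 row(s).
- 6 row(s) from r found no l partner → padded with NULL.

(2, Studio); (2, Studio); (2, Theater); (2, Theater); (2, Theater); (2, Theater); (7, NULL); (7, NULL); (7, NULL); (8, NULL); (8, NULL); (NULL, Dome); (NULL, Dome); (NULL, Pavilion); (NULL, NULL)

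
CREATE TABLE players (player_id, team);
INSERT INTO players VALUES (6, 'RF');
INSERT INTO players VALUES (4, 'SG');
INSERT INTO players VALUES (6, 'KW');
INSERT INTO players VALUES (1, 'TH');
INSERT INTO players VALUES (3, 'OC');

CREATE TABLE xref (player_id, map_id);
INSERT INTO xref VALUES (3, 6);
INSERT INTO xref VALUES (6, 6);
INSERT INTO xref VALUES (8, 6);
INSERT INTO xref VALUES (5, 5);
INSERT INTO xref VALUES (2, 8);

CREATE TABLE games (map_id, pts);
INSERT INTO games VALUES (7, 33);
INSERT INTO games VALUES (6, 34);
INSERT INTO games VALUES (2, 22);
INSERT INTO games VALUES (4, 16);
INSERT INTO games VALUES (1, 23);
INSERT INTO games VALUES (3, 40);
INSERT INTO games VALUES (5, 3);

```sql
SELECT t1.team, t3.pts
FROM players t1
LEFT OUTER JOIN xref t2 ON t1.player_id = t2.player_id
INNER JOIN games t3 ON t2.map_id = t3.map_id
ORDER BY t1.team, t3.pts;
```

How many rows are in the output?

3

Step 1 — t1 LEFT JOIN t2 on player_id → 5 row(s).
Then INNER JOIN `games t3` on map_id: keep only rows whose t2.map_id appears in t3.
Result: 3 row(s).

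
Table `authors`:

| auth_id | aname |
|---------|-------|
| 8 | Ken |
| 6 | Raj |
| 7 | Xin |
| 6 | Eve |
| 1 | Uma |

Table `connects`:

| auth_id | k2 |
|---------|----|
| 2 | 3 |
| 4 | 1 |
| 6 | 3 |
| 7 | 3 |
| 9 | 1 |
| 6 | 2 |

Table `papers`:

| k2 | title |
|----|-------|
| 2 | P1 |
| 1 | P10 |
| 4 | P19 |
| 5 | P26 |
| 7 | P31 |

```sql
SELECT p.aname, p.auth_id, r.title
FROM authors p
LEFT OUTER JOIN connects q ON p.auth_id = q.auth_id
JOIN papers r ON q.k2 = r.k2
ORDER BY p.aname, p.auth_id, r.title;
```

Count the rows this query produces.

2

Evaluate left to right. First `authors p LEFT JOIN connects q` on auth_id: 7 row(s).
Then INNER JOIN `papers r` on k2: keep only rows whose q.k2 appears in r.
Result: 2 row(s).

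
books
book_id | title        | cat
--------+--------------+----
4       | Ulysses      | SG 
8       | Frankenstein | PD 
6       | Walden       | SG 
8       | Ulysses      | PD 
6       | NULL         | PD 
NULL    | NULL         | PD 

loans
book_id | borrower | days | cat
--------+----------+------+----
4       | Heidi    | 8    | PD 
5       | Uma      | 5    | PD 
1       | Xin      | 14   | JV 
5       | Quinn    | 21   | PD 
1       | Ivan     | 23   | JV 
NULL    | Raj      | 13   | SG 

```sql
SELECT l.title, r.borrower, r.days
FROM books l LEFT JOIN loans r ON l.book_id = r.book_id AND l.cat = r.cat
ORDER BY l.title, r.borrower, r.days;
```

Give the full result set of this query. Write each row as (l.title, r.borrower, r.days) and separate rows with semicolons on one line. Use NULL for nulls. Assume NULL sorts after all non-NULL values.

LEFT JOIN keeps every row from `books`; unmatched rows get NULL for `loans`'s columns.
Matching on l.book_id = r.book_id AND l.cat = r.cat. A NULL in a compared column never satisfies the condition.
Matched pairs: 0; unmatched l rows kept: 6.

(Frankenstein, NULL, NULL); (Ulysses, NULL, NULL); (Ulysses, NULL, NULL); (Walden, NULL, NULL); (NULL, NULL, NULL); (NULL, NULL, NULL)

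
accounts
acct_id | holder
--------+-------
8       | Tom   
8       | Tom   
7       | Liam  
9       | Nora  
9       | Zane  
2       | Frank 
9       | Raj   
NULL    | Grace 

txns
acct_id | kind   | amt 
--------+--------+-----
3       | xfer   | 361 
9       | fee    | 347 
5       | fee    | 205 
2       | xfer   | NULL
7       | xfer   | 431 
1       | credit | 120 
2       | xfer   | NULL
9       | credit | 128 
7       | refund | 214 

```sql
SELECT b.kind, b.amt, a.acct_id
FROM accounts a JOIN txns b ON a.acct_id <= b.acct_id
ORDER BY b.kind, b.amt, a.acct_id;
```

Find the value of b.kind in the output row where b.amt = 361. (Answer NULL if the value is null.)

xfer

INNER JOIN keeps only pairs where the ON condition holds.
Matching on a.acct_id <= b.acct_id. A NULL in a compared column never satisfies the condition.
Matched pairs: 22.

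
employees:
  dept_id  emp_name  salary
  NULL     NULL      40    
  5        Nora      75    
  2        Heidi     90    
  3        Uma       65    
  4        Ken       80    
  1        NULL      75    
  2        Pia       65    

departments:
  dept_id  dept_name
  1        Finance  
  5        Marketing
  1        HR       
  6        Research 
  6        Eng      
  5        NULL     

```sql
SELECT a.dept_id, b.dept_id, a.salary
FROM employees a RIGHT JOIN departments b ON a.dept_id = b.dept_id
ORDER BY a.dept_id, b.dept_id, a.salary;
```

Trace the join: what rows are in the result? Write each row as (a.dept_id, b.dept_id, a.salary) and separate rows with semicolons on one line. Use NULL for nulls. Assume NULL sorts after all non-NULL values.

(1, 1, 75); (1, 1, 75); (5, 5, 75); (5, 5, 75); (NULL, 6, NULL); (NULL, 6, NULL)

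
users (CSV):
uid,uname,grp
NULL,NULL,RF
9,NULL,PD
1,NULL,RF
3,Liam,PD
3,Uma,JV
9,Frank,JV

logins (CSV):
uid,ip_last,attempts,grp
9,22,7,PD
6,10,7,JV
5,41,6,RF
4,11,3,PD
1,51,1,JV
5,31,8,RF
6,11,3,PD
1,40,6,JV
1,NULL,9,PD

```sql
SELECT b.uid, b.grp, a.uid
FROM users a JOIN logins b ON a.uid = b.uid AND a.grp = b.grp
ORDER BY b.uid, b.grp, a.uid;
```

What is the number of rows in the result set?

1

INNER JOIN keeps only pairs where the ON condition holds.
Matching on a.uid = b.uid AND a.grp = b.grp. A NULL in a compared column never satisfies the condition.
- a row (uid=NULL, grp=RF): no match → dropped.
- a row (uid=9, grp=PD): matches 1 b row(s) → 1 output row(s).
- a row (uid=1, grp=RF): no match → dropped.
- a row (uid=3, grp=PD): no match → dropped.
- a row (uid=3, grp=JV): no match → dropped.
- a row (uid=9, grp=JV): no match → dropped.
Total: 1 rows.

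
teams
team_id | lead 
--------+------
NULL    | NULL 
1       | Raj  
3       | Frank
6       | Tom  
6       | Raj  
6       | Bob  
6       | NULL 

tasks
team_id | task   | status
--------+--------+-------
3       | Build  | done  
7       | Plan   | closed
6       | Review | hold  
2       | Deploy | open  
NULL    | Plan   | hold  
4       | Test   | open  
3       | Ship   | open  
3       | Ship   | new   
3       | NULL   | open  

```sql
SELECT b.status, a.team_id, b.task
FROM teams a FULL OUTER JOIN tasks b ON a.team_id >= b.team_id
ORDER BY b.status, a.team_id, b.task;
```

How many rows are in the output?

FULL OUTER JOIN keeps every row from both sides; unmatched rows get NULL for the other side's columns.
Matching on a.team_id >= b.team_id. A NULL in a compared column never satisfies the condition.
Matched pairs: 33; unmatched a rows kept: 2; unmatched b rows kept: 2.
Total: 33 matched + 4 padded = 37 rows.

37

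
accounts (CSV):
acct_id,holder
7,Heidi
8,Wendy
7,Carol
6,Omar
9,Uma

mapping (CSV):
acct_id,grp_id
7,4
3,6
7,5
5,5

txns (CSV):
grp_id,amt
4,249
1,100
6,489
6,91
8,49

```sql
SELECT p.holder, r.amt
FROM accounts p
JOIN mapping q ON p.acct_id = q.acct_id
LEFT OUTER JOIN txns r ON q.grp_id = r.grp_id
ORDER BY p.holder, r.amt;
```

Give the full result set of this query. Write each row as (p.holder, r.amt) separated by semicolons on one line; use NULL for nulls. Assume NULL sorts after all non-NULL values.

(Carol, 249); (Carol, NULL); (Heidi, 249); (Heidi, NULL)

Step 1 — p INNER JOIN q on acct_id → 4 row(s).
Then LEFT JOIN `txns r` on grp_id: each of those 4 rows is kept; rows whose q.grp_id has no match in r get NULL for r's columns.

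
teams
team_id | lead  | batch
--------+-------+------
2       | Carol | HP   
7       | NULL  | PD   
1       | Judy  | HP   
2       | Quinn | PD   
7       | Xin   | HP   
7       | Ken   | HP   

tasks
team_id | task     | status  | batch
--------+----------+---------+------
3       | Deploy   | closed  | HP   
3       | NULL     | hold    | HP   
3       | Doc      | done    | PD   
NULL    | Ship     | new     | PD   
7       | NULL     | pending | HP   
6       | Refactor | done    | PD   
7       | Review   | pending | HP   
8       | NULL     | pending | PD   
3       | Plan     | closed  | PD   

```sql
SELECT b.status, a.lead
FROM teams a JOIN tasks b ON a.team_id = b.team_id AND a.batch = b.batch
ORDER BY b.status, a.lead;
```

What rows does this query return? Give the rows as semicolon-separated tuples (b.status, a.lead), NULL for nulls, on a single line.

INNER JOIN keeps only pairs where the ON condition holds.
Matching on a.team_id = b.team_id AND a.batch = b.batch. A NULL in a compared column never satisfies the condition.
- a (team_id=2, batch=HP) has no partner → excluded.
- a (team_id=7, batch=PD) has no partner → excluded.
- a (team_id=1, batch=HP) has no partner → excluded.
- a (team_id=2, batch=PD) has no partner → excluded.
- a (team_id=7, batch=HP) pairs with 2 row(s) of b.
- a (team_id=7, batch=HP) pairs with 2 row(s) of b.
After projecting and ordering:
b.status | a.lead
pending | Ken
pending | Ken
pending | Xin
pending | Xin

(pending, Ken); (pending, Ken); (pending, Xin); (pending, Xin)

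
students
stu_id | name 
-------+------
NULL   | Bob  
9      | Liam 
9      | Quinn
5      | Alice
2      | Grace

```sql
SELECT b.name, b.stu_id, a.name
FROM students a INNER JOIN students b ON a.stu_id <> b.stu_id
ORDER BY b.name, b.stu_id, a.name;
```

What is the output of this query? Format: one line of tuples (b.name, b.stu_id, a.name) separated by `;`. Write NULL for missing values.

(Alice, 5, Grace); (Alice, 5, Liam); (Alice, 5, Quinn); (Grace, 2, Alice); (Grace, 2, Liam); (Grace, 2, Quinn); (Liam, 9, Alice); (Liam, 9, Grace); (Quinn, 9, Alice); (Quinn, 9, Grace)

INNER JOIN keeps only pairs where the ON condition holds.
Matching on a.stu_id <> b.stu_id. A NULL in a compared column never satisfies the condition.
- a (stu_id=NULL) has no partner → excluded.
- a (stu_id=9) pairs with 2 row(s) of b.
- a (stu_id=9) pairs with 2 row(s) of b.
- a (stu_id=5) pairs with 3 row(s) of b.
- a (stu_id=2) pairs with 3 row(s) of b.
After projecting and ordering:
b.name | b.stu_id | a.name
Alice | 5 | Grace
Alice | 5 | Liam
Alice | 5 | Quinn
Grace | 2 | Alice
Grace | 2 | Liam
Grace | 2 | Quinn
Liam | 9 | Alice
Liam | 9 | Grace
Quinn | 9 | Alice
Quinn | 9 | Grace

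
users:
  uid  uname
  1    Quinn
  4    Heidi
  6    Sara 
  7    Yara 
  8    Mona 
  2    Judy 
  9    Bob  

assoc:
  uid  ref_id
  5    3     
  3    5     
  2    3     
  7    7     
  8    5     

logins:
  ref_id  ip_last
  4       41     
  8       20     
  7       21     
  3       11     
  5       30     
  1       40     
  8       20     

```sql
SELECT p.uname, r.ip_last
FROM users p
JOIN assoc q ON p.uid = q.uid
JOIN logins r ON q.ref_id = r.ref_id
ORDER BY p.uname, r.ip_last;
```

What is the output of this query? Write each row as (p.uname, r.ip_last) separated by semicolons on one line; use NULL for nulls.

(Judy, 11); (Mona, 30); (Yara, 21)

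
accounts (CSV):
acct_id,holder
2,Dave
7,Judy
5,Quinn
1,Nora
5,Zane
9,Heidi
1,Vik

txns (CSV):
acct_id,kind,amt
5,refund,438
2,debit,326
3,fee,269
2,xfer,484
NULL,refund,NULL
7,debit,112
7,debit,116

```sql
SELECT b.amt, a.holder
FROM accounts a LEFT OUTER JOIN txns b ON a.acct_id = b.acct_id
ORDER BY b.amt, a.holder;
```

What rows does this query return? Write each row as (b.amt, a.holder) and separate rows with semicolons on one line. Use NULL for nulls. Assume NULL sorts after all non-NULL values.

(112, Judy); (116, Judy); (326, Dave); (438, Quinn); (438, Zane); (484, Dave); (NULL, Heidi); (NULL, Nora); (NULL, Vik)

LEFT JOIN keeps every row from `accounts`; unmatched rows get NULL for `txns`'s columns.
Matching on a.acct_id = b.acct_id. A NULL in a compared column never satisfies the condition.
- a (acct_id=2) pairs with 2 row(s) of b.
- a (acct_id=7) pairs with 2 row(s) of b.
- a (acct_id=5) pairs with 1 row(s) of b.
- a (acct_id=1) has no partner → padded with NULL.
- a (acct_id=5) pairs with 1 row(s) of b.
- a (acct_id=9) has no partner → padded with NULL.
- a (acct_id=1) has no partner → padded with NULL.
After projecting and ordering:
b.amt | a.holder
112 | Judy
116 | Judy
326 | Dave
438 | Quinn
438 | Zane
484 | Dave
NULL | Heidi
NULL | Nora
NULL | Vik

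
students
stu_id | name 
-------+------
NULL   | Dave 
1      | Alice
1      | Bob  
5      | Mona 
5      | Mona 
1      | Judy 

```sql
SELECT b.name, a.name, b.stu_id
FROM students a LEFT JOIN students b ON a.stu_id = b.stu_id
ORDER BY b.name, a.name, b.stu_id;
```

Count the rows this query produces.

LEFT JOIN keeps every row from `students a`; unmatched rows get NULL for `students b`'s columns.
Matching on a.stu_id = b.stu_id. A NULL in a compared column never satisfies the condition.
- a[0] stu_id=NULL → no match; kept with NULLs on the b side.
- a[1] stu_id=1 → 3 match(es) in b → 3 row(s).
- a[2] stu_id=1 → 3 match(es) in b → 3 row(s).
- a[3] stu_id=5 → 2 match(es) in b → 2 row(s).
- a[4] stu_id=5 → 2 match(es) in b → 2 row(s).
- a[5] stu_id=1 → 3 match(es) in b → 3 row(s).
Total: 13 matched + 1 padded = 14 rows.

14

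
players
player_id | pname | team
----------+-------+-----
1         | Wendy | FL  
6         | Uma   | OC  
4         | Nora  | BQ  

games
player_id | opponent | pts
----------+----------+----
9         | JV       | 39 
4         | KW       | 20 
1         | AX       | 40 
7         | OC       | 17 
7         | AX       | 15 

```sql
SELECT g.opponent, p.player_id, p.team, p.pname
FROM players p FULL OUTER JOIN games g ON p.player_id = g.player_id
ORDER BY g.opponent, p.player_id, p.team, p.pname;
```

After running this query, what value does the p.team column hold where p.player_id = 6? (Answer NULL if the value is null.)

FULL OUTER JOIN keeps every row from both sides; unmatched rows get NULL for the other side's columns.
Matching on p.player_id = g.player_id.
- player_id=1: 1 matching g row(s), so 1 row(s) emitted.
- player_id=6: no g row matches, row kept with g columns NULL.
- player_id=4: 1 matching g row(s), so 1 row(s) emitted.
- 3 row(s) from g found no p partner → padded with NULL.

OC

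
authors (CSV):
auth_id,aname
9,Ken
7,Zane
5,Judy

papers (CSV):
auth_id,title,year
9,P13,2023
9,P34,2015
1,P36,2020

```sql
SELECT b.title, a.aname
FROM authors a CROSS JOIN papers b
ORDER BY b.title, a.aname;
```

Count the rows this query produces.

CROSS JOIN pairs every row of `authors` with every row of `papers`: 3 × 3 = 9 rows.

9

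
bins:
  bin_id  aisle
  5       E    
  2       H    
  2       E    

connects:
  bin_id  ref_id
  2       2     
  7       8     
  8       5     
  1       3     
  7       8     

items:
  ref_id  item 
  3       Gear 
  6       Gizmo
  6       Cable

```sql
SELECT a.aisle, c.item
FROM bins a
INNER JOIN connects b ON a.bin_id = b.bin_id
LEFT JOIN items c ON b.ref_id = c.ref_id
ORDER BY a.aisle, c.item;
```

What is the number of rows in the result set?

2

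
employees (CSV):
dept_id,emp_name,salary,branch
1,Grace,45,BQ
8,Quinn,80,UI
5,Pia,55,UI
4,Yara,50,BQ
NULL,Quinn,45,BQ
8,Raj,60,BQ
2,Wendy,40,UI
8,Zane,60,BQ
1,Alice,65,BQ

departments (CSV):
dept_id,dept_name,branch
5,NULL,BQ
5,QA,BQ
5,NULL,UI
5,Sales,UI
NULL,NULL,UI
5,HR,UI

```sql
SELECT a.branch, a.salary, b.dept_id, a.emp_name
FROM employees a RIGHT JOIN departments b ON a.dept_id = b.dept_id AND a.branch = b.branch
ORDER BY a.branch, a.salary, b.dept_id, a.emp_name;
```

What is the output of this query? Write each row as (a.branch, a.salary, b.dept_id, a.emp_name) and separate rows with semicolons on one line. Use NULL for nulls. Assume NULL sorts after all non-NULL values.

RIGHT JOIN keeps every row from `departments`; unmatched rows get NULL for `employees`'s columns.
Matching on a.dept_id = b.dept_id AND a.branch = b.branch. A NULL in a compared column never satisfies the condition.
- a (dept_id=1, branch=BQ) has no partner in b.
- a (dept_id=8, branch=UI) has no partner in b.
- a (dept_id=5, branch=UI) pairs with 3 row(s) of b.
- a (dept_id=4, branch=BQ) has no partner in b.
- a (dept_id=NULL, branch=BQ) has no partner in b.
- a (dept_id=8, branch=BQ) has no partner in b.
- a (dept_id=2, branch=UI) has no partner in b.
- a (dept_id=8, branch=BQ) has no partner in b.
- a (dept_id=1, branch=BQ) has no partner in b.
- 3 b row(s) had no a match → kept, a columns NULL.
After projecting and ordering:
a.branch | a.salary | b.dept_id | a.emp_name
UI | 55 | 5 | Pia
UI | 55 | 5 | Pia
UI | 55 | 5 | Pia
NULL | NULL | 5 | NULL
NULL | NULL | 5 | NULL
NULL | NULL | NULL | NULL

(UI, 55, 5, Pia); (UI, 55, 5, Pia); (UI, 55, 5, Pia); (NULL, NULL, 5, NULL); (NULL, NULL, 5, NULL); (NULL, NULL, NULL, NULL)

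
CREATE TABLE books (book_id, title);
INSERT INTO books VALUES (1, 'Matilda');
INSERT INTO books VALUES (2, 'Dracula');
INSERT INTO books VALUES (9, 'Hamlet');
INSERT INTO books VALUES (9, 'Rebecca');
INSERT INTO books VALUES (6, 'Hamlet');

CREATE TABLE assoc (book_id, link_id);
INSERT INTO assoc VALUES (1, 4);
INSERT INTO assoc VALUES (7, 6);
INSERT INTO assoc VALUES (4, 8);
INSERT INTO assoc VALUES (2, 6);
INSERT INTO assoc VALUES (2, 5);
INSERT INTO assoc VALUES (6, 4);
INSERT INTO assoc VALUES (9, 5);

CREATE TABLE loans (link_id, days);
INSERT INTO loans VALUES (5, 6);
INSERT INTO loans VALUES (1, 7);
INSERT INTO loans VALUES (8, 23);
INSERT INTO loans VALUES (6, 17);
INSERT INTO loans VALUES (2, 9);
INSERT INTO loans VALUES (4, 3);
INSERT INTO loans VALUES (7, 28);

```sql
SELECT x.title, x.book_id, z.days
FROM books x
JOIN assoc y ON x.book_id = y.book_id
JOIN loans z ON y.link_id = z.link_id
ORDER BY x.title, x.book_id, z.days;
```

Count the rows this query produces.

6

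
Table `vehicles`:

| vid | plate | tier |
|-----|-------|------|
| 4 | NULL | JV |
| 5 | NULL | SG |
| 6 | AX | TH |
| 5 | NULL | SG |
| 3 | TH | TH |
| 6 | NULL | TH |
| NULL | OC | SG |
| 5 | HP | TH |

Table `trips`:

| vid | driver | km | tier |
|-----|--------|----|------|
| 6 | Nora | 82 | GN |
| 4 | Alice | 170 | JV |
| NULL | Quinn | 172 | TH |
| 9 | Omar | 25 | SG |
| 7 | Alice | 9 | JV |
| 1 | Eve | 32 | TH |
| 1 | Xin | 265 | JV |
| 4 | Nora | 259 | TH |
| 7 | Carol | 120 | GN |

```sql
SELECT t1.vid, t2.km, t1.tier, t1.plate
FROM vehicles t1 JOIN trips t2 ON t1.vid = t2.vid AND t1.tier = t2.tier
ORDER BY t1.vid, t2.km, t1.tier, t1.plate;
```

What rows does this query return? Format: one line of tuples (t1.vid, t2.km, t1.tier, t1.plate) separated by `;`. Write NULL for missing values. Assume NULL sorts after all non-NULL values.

(4, 170, JV, NULL)

INNER JOIN keeps only pairs where the ON condition holds.
Matching on t1.vid = t2.vid AND t1.tier = t2.tier. A NULL in a compared column never satisfies the condition.
- t1[0] vid=4, tier=JV → 1 match(es) in t2 → 1 row(s).
- t1[1] vid=5, tier=SG → no match; dropped.
- t1[2] vid=6, tier=TH → no match; dropped.
- t1[3] vid=5, tier=SG → no match; dropped.
- t1[4] vid=3, tier=TH → no match; dropped.
- t1[5] vid=6, tier=TH → no match; dropped.
- t1[6] vid=NULL, tier=SG → no match; dropped.
- t1[7] vid=5, tier=TH → no match; dropped.
After projecting and ordering:
t1.vid | t2.km | t1.tier | t1.plate
4 | 170 | JV | NULL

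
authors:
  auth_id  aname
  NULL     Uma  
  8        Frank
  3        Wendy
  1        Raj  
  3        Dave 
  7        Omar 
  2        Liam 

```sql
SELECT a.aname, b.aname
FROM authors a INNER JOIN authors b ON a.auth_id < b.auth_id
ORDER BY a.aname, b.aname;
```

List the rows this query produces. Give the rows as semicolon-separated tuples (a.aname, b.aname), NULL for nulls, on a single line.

(Dave, Frank); (Dave, Omar); (Liam, Dave); (Liam, Frank); (Liam, Omar); (Liam, Wendy); (Omar, Frank); (Raj, Dave); (Raj, Frank); (Raj, Liam); (Raj, Omar); (Raj, Wendy); (Wendy, Frank); (Wendy, Omar)

INNER JOIN keeps only pairs where the ON condition holds.
Matching on a.auth_id < b.auth_id. A NULL in a compared column never satisfies the condition.
- a[0] auth_id=NULL → no match; dropped.
- a[1] auth_id=8 → no match; dropped.
- a[2] auth_id=3 → 2 match(es) in b → 2 row(s).
- a[3] auth_id=1 → 5 match(es) in b → 5 row(s).
- a[4] auth_id=3 → 2 match(es) in b → 2 row(s).
- a[5] auth_id=7 → 1 match(es) in b → 1 row(s).
- a[6] auth_id=2 → 4 match(es) in b → 4 row(s).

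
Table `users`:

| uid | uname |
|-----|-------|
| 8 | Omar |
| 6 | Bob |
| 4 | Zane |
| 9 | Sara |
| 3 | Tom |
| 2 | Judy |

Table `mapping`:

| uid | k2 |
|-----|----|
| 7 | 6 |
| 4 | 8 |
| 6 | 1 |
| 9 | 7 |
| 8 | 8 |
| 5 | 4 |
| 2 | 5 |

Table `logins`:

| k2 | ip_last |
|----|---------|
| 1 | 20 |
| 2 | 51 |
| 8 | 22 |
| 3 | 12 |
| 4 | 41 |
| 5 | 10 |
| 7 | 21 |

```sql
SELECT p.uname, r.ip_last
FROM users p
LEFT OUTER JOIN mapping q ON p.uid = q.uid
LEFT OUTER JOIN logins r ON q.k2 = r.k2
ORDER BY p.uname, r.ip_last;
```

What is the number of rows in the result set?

6

Joins associate left-to-right: users LEFT JOIN mapping on uid gives 6 intermediate row(s).
Then LEFT JOIN `logins r` on k2: each of those 6 rows is kept; rows whose q.k2 has no match in r get NULL for r's columns.
Result: 6 row(s).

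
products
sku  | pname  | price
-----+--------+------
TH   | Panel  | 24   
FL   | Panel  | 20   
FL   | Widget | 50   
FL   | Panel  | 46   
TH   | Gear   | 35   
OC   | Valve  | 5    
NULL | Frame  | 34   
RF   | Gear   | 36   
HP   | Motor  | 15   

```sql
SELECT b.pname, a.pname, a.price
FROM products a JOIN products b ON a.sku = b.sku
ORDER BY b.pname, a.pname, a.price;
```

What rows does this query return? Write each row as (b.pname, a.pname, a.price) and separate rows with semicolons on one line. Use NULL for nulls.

(Gear, Gear, 35); (Gear, Gear, 36); (Gear, Panel, 24); (Motor, Motor, 15); (Panel, Gear, 35); (Panel, Panel, 20); (Panel, Panel, 20); (Panel, Panel, 24); (Panel, Panel, 46); (Panel, Panel, 46); (Panel, Widget, 50); (Panel, Widget, 50); (Valve, Valve, 5); (Widget, Panel, 20); (Widget, Panel, 46); (Widget, Widget, 50)

INNER JOIN keeps only pairs where the ON condition holds.
Matching on a.sku = b.sku. A NULL in a compared column never satisfies the condition.
Matched pairs: 16.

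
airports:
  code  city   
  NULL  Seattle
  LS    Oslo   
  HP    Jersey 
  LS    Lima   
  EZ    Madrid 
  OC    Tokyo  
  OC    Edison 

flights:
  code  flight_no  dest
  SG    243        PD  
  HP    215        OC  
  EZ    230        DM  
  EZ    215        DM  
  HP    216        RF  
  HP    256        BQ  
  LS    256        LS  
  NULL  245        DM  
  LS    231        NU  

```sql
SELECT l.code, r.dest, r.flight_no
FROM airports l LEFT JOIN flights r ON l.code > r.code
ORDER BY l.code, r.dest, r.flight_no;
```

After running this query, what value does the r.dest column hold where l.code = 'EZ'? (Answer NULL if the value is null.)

NULL

LEFT JOIN keeps every row from `airports`; unmatched rows get NULL for `flights`'s columns.
Matching on l.code > r.code. A NULL in a compared column never satisfies the condition.
- code=NULL: no r row matches, row kept with r columns NULL.
- code=LS: 5 matching r row(s), so 5 row(s) emitted.
- code=HP: 2 matching r row(s), so 2 row(s) emitted.
- code=LS: 5 matching r row(s), so 5 row(s) emitted.
- code=EZ: no r row matches, row kept with r columns NULL.
- code=OC: 7 matching r row(s), so 7 row(s) emitted.
- code=OC: 7 matching r row(s), so 7 row(s) emitted.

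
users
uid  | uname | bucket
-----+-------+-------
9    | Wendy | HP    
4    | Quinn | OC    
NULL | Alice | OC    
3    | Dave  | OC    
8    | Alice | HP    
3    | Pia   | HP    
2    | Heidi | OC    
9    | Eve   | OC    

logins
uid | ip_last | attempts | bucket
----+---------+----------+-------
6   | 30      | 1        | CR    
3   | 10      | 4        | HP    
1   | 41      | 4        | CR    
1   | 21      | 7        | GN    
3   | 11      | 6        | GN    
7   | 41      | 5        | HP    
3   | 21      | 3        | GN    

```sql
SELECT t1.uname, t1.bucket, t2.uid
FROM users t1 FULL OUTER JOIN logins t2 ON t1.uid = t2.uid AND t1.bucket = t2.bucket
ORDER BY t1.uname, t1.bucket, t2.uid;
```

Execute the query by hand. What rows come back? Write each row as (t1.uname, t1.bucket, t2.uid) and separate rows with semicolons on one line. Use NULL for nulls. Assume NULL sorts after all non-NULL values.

FULL OUTER JOIN keeps every row from both sides; unmatched rows get NULL for the other side's columns.
Matching on t1.uid = t2.uid AND t1.bucket = t2.bucket. A NULL in a compared column never satisfies the condition.
Matched pairs: 1; unmatched t1 rows kept: 7; unmatched t2 rows kept: 6.

(Alice, HP, NULL); (Alice, OC, NULL); (Dave, OC, NULL); (Eve, OC, NULL); (Heidi, OC, NULL); (Pia, HP, 3); (Quinn, OC, NULL); (Wendy, HP, NULL); (NULL, NULL, 1); (NULL, NULL, 1); (NULL, NULL, 3); (NULL, NULL, 3); (NULL, NULL, 6); (NULL, NULL, 7)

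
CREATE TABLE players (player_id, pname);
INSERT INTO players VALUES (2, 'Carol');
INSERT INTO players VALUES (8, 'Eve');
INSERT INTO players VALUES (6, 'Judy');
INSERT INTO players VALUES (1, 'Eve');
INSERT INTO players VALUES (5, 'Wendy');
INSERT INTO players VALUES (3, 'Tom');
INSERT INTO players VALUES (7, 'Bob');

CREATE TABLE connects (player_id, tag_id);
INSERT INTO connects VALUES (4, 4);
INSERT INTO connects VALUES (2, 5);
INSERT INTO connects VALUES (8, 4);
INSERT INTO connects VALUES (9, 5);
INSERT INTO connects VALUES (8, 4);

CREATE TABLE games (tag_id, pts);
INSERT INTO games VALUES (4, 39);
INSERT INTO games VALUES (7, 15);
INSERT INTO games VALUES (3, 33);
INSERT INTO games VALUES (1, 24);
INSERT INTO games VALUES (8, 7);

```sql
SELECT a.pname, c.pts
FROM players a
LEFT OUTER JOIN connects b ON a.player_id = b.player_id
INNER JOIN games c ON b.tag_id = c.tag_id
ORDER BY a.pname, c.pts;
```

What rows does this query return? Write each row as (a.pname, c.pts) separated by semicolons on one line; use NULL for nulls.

(Eve, 39); (Eve, 39)

Step 1 — a LEFT JOIN b on player_id → 8 row(s).
Then INNER JOIN `games c` on tag_id: keep only rows whose b.tag_id appears in c.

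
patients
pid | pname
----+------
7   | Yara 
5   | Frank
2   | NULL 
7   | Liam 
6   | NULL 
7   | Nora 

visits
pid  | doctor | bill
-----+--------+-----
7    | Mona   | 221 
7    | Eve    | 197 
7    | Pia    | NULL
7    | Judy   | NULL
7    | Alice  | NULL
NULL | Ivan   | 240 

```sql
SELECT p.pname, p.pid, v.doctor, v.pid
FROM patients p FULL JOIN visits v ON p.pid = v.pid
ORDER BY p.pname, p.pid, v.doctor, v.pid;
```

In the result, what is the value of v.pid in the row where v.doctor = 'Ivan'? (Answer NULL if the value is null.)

FULL OUTER JOIN keeps every row from both sides; unmatched rows get NULL for the other side's columns.
Matching on p.pid = v.pid. A NULL in a compared column never satisfies the condition.
Matched pairs: 15; unmatched p rows kept: 3; unmatched v rows kept: 1.

NULL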